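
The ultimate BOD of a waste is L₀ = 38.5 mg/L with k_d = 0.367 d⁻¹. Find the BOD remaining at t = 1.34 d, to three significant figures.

L ≈ 23.5 mg/L

L_t = L₀ e^(−k_d t) = 38.5 × e^(−0.367×1.34) = 38.5 × 0.6115 = 23.54 mg/L.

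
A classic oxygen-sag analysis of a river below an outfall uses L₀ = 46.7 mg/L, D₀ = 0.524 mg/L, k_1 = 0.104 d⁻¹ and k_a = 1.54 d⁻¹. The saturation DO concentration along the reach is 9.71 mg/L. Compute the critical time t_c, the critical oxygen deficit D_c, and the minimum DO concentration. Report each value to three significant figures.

t_c ≈ 1.76 d; D_c ≈ 2.63 mg/L; min DO ≈ 7.08 mg/L

At the critical point dD/dt = 0, so k_1 L₀ e^(−k_1 t) = k_a D. Substituting D(t) from the Streeter–Phelps equation and solving for t gives
t_c = ln[(k_a/k_1)(1 − D₀(k_a−k_1)/(k_1 L₀))] / (k_a−k_1).
Here k_a−k_1 = 1.436 d⁻¹ and 1 − D₀(k_a−k_1)/(k_1 L₀) = 1 − 0.524×1.436/(0.104×46.7) = 0.8451, so
t_c = ln(14.81 × 0.8451) / 1.436 = 2.527 / 1.436 = 1.760 d.
L(t_c) = L₀ e^(−k_1 t_c) = 46.7 × 0.8328 = 38.89 mg/L, and at the critical point k_a D_c = k_1 L, so D_c = (0.104/1.54) × 38.89 = 2.626 mg/L.
Minimum DO = C_s − D_c = 9.71 − 2.626 = 7.084 mg/L.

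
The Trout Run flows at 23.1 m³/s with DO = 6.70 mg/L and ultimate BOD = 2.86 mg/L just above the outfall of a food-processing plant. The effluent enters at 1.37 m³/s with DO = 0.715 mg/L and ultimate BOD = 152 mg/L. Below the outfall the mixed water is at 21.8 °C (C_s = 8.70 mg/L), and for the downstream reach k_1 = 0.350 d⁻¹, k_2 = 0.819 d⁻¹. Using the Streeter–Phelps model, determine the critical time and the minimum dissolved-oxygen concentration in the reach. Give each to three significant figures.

t_c ≈ 1.11 d; minimum DO ≈ 5.46 mg/L

Mixed DO = (23.1×6.70 + 1.37×0.715)/(23.1+1.37) = 155.7/24.47 = 6.365 mg/L.
Mixed L₀ = (23.1×2.86 + 1.37×152)/(24.47) = 274.3/24.47 = 11.21 mg/L.
Initial deficit D₀ = C_s − DO₀ = 8.70 − 6.365 = 2.335 mg/L.
t_c = (1/0.4690) ln[(0.819/0.350)(1 − 2.335×0.4690/(0.350×11.21))] = 2.132 × ln(1.687) = 1.115 d.
D_c = (0.350/0.819) × 11.21 × e^(−0.350×1.115) = 0.4274 × 11.21 × 0.6769 = 3.243 mg/L.
Minimum DO = 8.70 − 3.243 = 5.457 mg/L.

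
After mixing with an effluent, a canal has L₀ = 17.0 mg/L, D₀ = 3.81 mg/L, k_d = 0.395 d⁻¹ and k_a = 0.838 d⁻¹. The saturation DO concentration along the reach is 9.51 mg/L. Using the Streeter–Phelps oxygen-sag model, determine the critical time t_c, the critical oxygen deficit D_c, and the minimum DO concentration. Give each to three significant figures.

t_c = [1/(k_a−k_d)] ln[(k_a/k_d)(1 − D₀(k_a−k_d)/(k_d L₀))]
= [1/(0.838−0.395)] ln[(0.838/0.395)(1 − 3.81×0.4430/(0.395×17.0))]
= (1/0.4430) ln[2.122 × 0.7486] = 2.257 × ln(1.588) = 2.257 × 0.4626 = 1.044 d.
D_c = (k_d/k_a) L₀ e^(−k_d t_c) = (0.395/0.838) × 17.0 × e^(−0.395×1.044) = 0.4714 × 17.0 × 0.6620 = 5.305 mg/L.
Minimum DO = C_s − D_c = 9.51 − 5.305 = 4.205 mg/L.

t_c ≈ 1.04 d; D_c ≈ 5.30 mg/L; min DO ≈ 4.21 mg/L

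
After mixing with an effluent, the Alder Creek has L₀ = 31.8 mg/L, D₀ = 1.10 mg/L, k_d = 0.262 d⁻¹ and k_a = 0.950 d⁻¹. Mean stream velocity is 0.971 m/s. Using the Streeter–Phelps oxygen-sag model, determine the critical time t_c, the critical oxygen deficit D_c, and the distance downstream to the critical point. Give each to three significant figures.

t_c = [1/(k_a−k_d)] ln[(k_a/k_d)(1 − D₀(k_a−k_d)/(k_d L₀))]
= [1/(0.950−0.262)] ln[(0.950/0.262)(1 − 1.10×0.6880/(0.262×31.8))]
= (1/0.6880) ln[3.626 × 0.9092] = 1.453 × ln(3.297) = 1.453 × 1.193 = 1.734 d.
D_c = (k_d/k_a) L₀ e^(−k_d t_c) = (0.262/0.950) × 31.8 × e^(−0.262×1.734) = 0.2758 × 31.8 × 0.6349 = 5.568 mg/L.
x_c = v t_c = 0.971 m/s × 1.734 d × 86400 s/d = 145500 m ≈ 145 km.

t_c ≈ 1.73 d; D_c ≈ 5.57 mg/L; x_c ≈ 145 km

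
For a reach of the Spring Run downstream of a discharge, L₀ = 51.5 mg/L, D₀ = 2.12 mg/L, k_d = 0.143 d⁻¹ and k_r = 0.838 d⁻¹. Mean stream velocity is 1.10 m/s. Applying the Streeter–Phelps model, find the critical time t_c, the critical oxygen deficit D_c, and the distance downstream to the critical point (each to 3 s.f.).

With k_r/k_d = 5.860 and 1 − D₀(k_r−k_d)/(k_d L₀) = 0.7999,
t_c = ln(5.860 × 0.7999) / (0.838 − 0.143) = ln(4.688) / 0.6950 = 1.545/0.6950 = 2.223 d.
L(t_c) = L₀ e^(−k_d t_c) = 51.5 × 0.7277 = 37.48 mg/L, and at the critical point k_r D_c = k_d L, so D_c = (0.143/0.838) × 37.48 = 6.395 mg/L.
x_c = v t_c = 1.10 m/s × 2.223 d × 86400 s/d = 211300 m ≈ 211 km.

t_c ≈ 2.22 d; D_c ≈ 6.40 mg/L; x_c ≈ 211 km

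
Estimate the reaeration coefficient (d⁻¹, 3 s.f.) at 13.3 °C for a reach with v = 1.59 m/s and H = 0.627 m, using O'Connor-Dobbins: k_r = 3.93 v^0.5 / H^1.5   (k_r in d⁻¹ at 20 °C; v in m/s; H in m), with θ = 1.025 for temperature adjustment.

k_r ≈ 8.46 d⁻¹

k_r(20) = 3.93 × 1.59^0.5 / 0.627^1.5 = 3.93 × 1.261 / 0.4965 = 9.981 d⁻¹.
k_r(13.3) = 9.981 × 1.025^(13.3−20) = 9.981 × 0.8475 = 8.459 d⁻¹.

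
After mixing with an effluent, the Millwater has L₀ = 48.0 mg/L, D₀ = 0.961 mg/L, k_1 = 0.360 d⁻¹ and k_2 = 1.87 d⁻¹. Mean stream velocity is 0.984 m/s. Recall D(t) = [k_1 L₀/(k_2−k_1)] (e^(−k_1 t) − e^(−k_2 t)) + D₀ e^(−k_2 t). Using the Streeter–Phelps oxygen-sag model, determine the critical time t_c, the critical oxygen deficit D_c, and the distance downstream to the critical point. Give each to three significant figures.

t_c = [1/(k_2−k_1)] ln[(k_2/k_1)(1 − D₀(k_2−k_1)/(k_1 L₀))]
= [1/(1.87−0.360)] ln[(1.87/0.360)(1 − 0.961×1.510/(0.360×48.0))]
= (1/1.510) ln[5.194 × 0.9160] = 0.6623 × ln(4.758) = 0.6623 × 1.560 = 1.033 d.
L(t_c) = L₀ e^(−k_1 t_c) = 48.0 × 0.6894 = 33.09 mg/L, and at the critical point k_2 D_c = k_1 L, so D_c = (0.360/1.87) × 33.09 = 6.371 mg/L.
x_c = v t_c = 0.984 m/s × 1.033 d × 86400 s/d = 87830 m ≈ 87.8 km.

t_c ≈ 1.03 d; D_c ≈ 6.37 mg/L; x_c ≈ 87.8 km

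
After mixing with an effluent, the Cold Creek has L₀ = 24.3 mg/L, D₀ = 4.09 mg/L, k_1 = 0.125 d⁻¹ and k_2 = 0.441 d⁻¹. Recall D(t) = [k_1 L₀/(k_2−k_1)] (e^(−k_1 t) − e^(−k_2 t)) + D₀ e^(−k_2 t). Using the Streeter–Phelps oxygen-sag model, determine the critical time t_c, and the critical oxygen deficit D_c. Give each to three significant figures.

t_c ≈ 2.24 d; D_c ≈ 5.21 mg/L

With k_2/k_1 = 3.528 and 1 − D₀(k_2−k_1)/(k_1 L₀) = 0.5745,
t_c = ln(3.528 × 0.5745) / (0.441 − 0.125) = ln(2.027) / 0.3160 = 0.7065/0.3160 = 2.236 d.
D_c = (k_1/k_2) L₀ e^(−k_1 t_c) = (0.125/0.441) × 24.3 × e^(−0.125×2.236) = 0.2834 × 24.3 × 0.7562 = 5.208 mg/L.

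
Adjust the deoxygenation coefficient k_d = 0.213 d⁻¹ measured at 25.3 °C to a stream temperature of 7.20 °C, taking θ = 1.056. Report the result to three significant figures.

k_d(T₂) = k_d(T₁) · θ^(T₂−T₁) = 0.213 × 1.056^(7.20−25.3)
= 0.213 × 1.056^-18.1 = 0.213 × 0.3730 = 0.07944 d⁻¹.

k_d ≈ 0.0794 d⁻¹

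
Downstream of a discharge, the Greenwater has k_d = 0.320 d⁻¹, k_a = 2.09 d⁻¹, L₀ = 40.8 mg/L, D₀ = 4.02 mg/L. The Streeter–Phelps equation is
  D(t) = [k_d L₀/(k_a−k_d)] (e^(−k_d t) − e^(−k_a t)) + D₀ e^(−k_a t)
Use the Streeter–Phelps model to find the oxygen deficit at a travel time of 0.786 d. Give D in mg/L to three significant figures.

k_d L₀/(k_a−k_d) = 0.320×40.8/(2.09−0.320) = 13.06/1.770 = 7.376 mg/L.
e^(−k_d t) = e^(−0.320×0.7860) = 0.7776; e^(−k_a t) = e^(−2.09×0.7860) = 0.1934.
D = 7.376 × (0.7776 − 0.1934) + 4.02 × 0.1934 = 4.309 + 0.7777 = 5.087 mg/L.

D ≈ 5.09 mg/L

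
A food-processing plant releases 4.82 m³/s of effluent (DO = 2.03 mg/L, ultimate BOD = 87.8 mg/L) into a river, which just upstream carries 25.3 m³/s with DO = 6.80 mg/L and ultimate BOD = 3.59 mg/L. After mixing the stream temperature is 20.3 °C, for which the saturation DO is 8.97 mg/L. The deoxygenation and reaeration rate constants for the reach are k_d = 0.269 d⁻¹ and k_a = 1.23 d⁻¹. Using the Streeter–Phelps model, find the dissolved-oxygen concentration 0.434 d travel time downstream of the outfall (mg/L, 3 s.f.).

DO ≈ 5.80 mg/L

Mixed DO = (25.3×6.80 + 4.82×2.03)/(25.3+4.82) = 181.8/30.12 = 6.037 mg/L.
Mixed L₀ = (25.3×3.59 + 4.82×87.8)/(30.12) = 514.0/30.12 = 17.07 mg/L.
Initial deficit D₀ = C_s − DO₀ = 8.97 − 6.037 = 2.933 mg/L.
D(0.434) = [0.269×17.07/(1.23−0.269)](e^(−0.269×0.434) − e^(−1.23×0.434)) + 2.933 e^(−1.23×0.434)
= 4.777 × (0.8898 − 0.5864) + 2.933 × 0.5864 = 3.170 mg/L.
DO = 8.97 − 3.170 = 5.800 mg/L.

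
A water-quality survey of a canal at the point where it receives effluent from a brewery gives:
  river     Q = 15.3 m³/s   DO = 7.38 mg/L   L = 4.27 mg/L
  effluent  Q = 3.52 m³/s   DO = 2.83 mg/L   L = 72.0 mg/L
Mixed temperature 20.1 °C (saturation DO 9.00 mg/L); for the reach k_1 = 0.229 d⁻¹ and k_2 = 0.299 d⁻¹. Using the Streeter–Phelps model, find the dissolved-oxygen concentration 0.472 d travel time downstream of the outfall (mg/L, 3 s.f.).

Mixed DO = (15.3×7.38 + 3.52×2.83)/(15.3+3.52) = 122.9/18.82 = 6.529 mg/L.
Mixed L₀ = (15.3×4.27 + 3.52×72.0)/(18.82) = 318.8/18.82 = 16.94 mg/L.
Initial deficit D₀ = C_s − DO₀ = 9.00 − 6.529 = 2.471 mg/L.
D(0.472) = [0.229×16.94/(0.299−0.229)](e^(−0.229×0.472) − e^(−0.299×0.472)) + 2.471 e^(−0.299×0.472)
= 55.41 × (0.8975 − 0.8684) + 2.471 × 0.8684 = 3.762 mg/L.
DO = 9.00 − 3.762 = 5.238 mg/L.

DO ≈ 5.24 mg/L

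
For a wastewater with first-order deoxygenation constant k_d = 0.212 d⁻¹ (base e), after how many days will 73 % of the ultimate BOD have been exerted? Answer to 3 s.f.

t ≈ 6.18 d

y/L₀ = 1 − e^(−k_d t) = 0.73 ⇒ e^(−k_d t) = 0.270
t = −ln(0.270) / 0.212 = 1.309 / 0.212 = 6.176 d.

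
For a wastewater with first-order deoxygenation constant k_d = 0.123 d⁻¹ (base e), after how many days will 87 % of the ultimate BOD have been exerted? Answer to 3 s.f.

y/L₀ = 1 − e^(−k_d t) = 0.87 ⇒ e^(−k_d t) = 0.130
t = −ln(0.130) / 0.123 = 2.040 / 0.123 = 16.59 d.

t ≈ 16.6 d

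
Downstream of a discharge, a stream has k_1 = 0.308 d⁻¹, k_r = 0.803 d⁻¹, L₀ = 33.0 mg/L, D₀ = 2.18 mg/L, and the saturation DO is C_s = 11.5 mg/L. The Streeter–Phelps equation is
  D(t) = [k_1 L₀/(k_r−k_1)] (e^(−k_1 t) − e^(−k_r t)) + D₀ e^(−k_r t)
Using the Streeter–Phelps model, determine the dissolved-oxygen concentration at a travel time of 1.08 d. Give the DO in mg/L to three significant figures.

k_1 L₀/(k_r−k_1) = 0.308×33.0/(0.803−0.308) = 10.16/0.4950 = 20.53 mg/L.
e^(−k_1 t) = e^(−0.308×1.080) = 0.7170; e^(−k_r t) = e^(−0.803×1.080) = 0.4201.
D = 20.53 × (0.7170 − 0.4201) + 2.18 × 0.4201 = 6.097 + 0.9158 = 7.013 mg/L.
DO = C_s − D = 11.5 − 7.013 = 4.487 mg/L.

DO ≈ 4.49 mg/L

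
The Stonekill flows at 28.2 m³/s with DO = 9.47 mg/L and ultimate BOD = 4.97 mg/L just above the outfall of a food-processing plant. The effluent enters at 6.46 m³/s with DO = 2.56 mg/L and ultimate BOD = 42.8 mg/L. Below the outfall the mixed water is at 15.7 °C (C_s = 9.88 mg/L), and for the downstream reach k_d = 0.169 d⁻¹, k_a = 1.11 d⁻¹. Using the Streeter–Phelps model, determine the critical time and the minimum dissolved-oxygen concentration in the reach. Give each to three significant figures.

Mixed DO = (28.2×9.47 + 6.46×2.56)/(28.2+6.46) = 283.6/34.66 = 8.182 mg/L.
Mixed L₀ = (28.2×4.97 + 6.46×42.8)/(34.66) = 416.6/34.66 = 12.02 mg/L.
Initial deficit D₀ = C_s − DO₀ = 9.88 − 8.182 = 1.698 mg/L.
t_c = (1/0.9410) ln[(1.11/0.169)(1 − 1.698×0.9410/(0.169×12.02))] = 1.063 × ln(1.402) = 0.3595 d.
D_c = (0.169/1.11) × 12.02 × e^(−0.169×0.3595) = 0.1523 × 12.02 × 0.9411 = 1.722 mg/L.
Minimum DO = 9.88 − 1.722 = 8.158 mg/L.

t_c ≈ 0.359 d; minimum DO ≈ 8.16 mg/L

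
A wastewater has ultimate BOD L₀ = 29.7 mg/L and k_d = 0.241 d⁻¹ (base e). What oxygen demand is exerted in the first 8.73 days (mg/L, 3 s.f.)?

y ≈ 26.1 mg/L

y_t = L₀(1 − e^(−k_d t)) = 29.7 × (1 − e^(−0.241×8.73))
= 29.7 × (1 − 0.1220) = 29.7 × 0.8780 = 26.08 mg/L.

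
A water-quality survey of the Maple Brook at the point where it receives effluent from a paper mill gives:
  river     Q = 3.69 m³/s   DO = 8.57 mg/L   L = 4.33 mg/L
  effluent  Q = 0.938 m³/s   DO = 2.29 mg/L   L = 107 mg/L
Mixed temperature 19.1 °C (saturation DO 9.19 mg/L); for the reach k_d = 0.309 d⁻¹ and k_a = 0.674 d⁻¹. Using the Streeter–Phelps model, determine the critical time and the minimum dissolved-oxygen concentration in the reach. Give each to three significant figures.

t_c ≈ 1.88 d; minimum DO ≈ 2.75 mg/L

Mixed DO = (3.69×8.57 + 0.938×2.29)/(3.69+0.938) = 33.77/4.628 = 7.297 mg/L.
Mixed L₀ = (3.69×4.33 + 0.938×107)/(4.628) = 116.3/4.628 = 25.14 mg/L.
Initial deficit D₀ = C_s − DO₀ = 9.19 − 7.297 = 1.893 mg/L.
t_c = (1/0.3650) ln[(0.674/0.309)(1 − 1.893×0.3650/(0.309×25.14))] = 2.740 × ln(1.987) = 1.881 d.
D_c = (0.309/0.674) × 25.14 × e^(−0.309×1.881) = 0.4585 × 25.14 × 0.5591 = 6.444 mg/L.
Minimum DO = 9.19 − 6.444 = 2.746 mg/L.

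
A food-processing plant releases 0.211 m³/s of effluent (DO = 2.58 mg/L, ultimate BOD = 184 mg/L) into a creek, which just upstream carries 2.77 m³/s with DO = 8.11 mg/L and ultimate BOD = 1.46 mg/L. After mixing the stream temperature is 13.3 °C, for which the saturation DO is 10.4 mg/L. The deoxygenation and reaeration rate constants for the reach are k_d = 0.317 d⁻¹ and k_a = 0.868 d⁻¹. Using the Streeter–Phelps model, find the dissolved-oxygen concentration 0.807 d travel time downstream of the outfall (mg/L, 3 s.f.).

DO ≈ 6.77 mg/L

Mixed DO = (2.77×8.11 + 0.211×2.58)/(2.77+0.211) = 23.01/2.981 = 7.719 mg/L.
Mixed L₀ = (2.77×1.46 + 0.211×184)/(2.981) = 42.87/2.981 = 14.38 mg/L.
Initial deficit D₀ = C_s − DO₀ = 10.4 − 7.719 = 2.681 mg/L.
D(0.807) = [0.317×14.38/(0.868−0.317)](e^(−0.317×0.807) − e^(−0.868×0.807)) + 2.681 e^(−0.868×0.807)
= 8.273 × (0.7743 − 0.4963) + 2.681 × 0.4963 = 3.630 mg/L.
DO = 10.4 − 3.630 = 6.770 mg/L.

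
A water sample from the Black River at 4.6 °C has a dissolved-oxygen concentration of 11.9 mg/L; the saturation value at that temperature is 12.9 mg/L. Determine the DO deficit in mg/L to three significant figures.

D = C_s − C = 12.9 − 11.9 = 1.00 mg/L.

D ≈ 1.00 mg/L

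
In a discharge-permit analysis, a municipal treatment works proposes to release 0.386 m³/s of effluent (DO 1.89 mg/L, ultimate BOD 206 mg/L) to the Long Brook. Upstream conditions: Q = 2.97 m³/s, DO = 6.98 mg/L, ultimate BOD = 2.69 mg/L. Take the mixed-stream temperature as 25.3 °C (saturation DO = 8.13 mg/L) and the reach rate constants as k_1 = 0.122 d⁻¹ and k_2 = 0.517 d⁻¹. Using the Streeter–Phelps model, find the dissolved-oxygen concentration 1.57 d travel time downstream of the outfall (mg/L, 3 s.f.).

Mixed DO = (2.97×6.98 + 0.386×1.89)/(2.97+0.386) = 21.46/3.356 = 6.395 mg/L.
Mixed L₀ = (2.97×2.69 + 0.386×206)/(3.356) = 87.51/3.356 = 26.07 mg/L.
Initial deficit D₀ = C_s − DO₀ = 8.13 − 6.395 = 1.735 mg/L.
D(1.57) = [0.122×26.07/(0.517−0.122)](e^(−0.122×1.57) − e^(−0.517×1.57)) + 1.735 e^(−0.517×1.57)
= 8.053 × (0.8257 − 0.4441) + 1.735 × 0.4441 = 3.844 mg/L.
DO = 8.13 − 3.844 = 4.286 mg/L.

DO ≈ 4.29 mg/L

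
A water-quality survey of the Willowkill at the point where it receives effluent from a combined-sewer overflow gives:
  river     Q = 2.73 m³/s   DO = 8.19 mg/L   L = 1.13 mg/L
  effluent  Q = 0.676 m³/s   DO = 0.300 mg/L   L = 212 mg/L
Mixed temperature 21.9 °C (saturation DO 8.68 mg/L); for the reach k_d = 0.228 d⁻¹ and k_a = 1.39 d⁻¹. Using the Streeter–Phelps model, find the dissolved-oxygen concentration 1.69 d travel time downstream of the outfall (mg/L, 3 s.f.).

DO ≈ 3.55 mg/L

Mixed DO = (2.73×8.19 + 0.676×0.300)/(2.73+0.676) = 22.56/3.406 = 6.624 mg/L.
Mixed L₀ = (2.73×1.13 + 0.676×212)/(3.406) = 146.4/3.406 = 42.98 mg/L.
Initial deficit D₀ = C_s − DO₀ = 8.68 − 6.624 = 2.056 mg/L.
D(1.69) = [0.228×42.98/(1.39−0.228)](e^(−0.228×1.69) − e^(−1.39×1.69)) + 2.056 e^(−1.39×1.69)
= 8.434 × (0.6802 − 0.09546) + 2.056 × 0.09546 = 5.128 mg/L.
DO = 8.68 − 5.128 = 3.552 mg/L.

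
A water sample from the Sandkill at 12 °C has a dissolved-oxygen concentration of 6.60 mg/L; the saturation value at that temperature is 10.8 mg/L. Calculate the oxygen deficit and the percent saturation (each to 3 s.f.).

D = C_s − C = 10.8 − 6.60 = 4.20 mg/L.
% saturation = 6.60/10.8 × 100 = 61.1 %.

D ≈ 4.20 mg/L; 61.1 % saturation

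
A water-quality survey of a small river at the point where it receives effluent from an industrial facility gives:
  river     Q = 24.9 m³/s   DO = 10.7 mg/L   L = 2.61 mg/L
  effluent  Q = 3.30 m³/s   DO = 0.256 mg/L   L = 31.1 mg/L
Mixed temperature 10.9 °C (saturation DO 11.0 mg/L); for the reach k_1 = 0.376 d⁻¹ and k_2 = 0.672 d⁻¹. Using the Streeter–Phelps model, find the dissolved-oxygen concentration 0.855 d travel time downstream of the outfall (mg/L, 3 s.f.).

DO ≈ 8.92 mg/L

Mixed DO = (24.9×10.7 + 3.30×0.256)/(24.9+3.30) = 267.3/28.20 = 9.478 mg/L.
Mixed L₀ = (24.9×2.61 + 3.30×31.1)/(28.20) = 167.6/28.20 = 5.944 mg/L.
Initial deficit D₀ = C_s − DO₀ = 11.0 − 9.478 = 1.522 mg/L.
D(0.855) = [0.376×5.944/(0.672−0.376)](e^(−0.376×0.855) − e^(−0.672×0.855)) + 1.522 e^(−0.672×0.855)
= 7.550 × (0.7251 − 0.5630) + 1.522 × 0.5630 = 2.081 mg/L.
DO = 11.0 − 2.081 = 8.919 mg/L.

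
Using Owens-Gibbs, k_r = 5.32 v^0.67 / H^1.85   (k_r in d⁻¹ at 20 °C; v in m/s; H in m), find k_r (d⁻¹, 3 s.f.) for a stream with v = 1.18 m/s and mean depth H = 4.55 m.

k_r ≈ 0.360 d⁻¹

k_r = 5.32 × 1.18^0.67 / 4.55^1.85 = 5.32 × 1.117 / 16.49 = 0.3604 d⁻¹.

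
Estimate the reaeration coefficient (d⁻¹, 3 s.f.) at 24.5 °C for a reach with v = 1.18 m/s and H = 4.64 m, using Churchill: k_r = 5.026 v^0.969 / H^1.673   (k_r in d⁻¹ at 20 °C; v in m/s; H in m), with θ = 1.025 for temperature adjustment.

k_r(20) = 5.026 × 1.18^0.969 / 4.64^1.673 = 5.026 × 1.174 / 13.03 = 0.4527 d⁻¹.
k_r(24.5) = 0.4527 × 1.025^(24.5−20) = 0.4527 × 1.118 = 0.5059 d⁻¹.

k_r ≈ 0.506 d⁻¹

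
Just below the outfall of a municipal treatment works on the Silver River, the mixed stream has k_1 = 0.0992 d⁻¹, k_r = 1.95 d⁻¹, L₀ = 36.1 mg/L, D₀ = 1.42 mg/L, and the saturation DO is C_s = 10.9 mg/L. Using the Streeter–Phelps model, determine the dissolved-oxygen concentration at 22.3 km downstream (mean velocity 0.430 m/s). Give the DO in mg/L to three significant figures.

Travel time t = x/v = 22.3 km / (0.430 m/s) = 22300 m / 0.430 m/s = 51860 s = 0.6002 d.
k_1 L₀/(k_r−k_1) = 0.0992×36.1/(1.95−0.0992) = 3.581/1.851 = 1.935 mg/L.
e^(−k_1 t) = e^(−0.0992×0.6002) = 0.9422; e^(−k_r t) = e^(−1.95×0.6002) = 0.3102.
D = 1.935 × (0.9422 − 0.3102) + 1.42 × 0.3102 = 1.223 + 0.4405 = 1.663 mg/L.
DO = C_s − D = 10.9 − 1.663 = 9.237 mg/L.

DO ≈ 9.24 mg/L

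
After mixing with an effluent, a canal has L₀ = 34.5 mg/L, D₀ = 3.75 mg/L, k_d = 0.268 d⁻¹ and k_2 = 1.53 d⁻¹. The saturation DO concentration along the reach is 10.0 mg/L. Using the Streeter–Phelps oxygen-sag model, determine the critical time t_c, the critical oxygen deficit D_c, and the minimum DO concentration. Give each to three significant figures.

t_c ≈ 0.812 d; D_c ≈ 4.86 mg/L; min DO ≈ 5.14 mg/L

With k_2/k_d = 5.709 and 1 − D₀(k_2−k_d)/(k_d L₀) = 0.4882,
t_c = ln(5.709 × 0.4882) / (1.53 − 0.268) = ln(2.787) / 1.262 = 1.025/1.262 = 0.8121 d.
D_c = (k_d/k_2) L₀ e^(−k_d t_c) = (0.268/1.53) × 34.5 × e^(−0.268×0.8121) = 0.1752 × 34.5 × 0.8044 = 4.861 mg/L.
Minimum DO = C_s − D_c = 10.0 − 4.861 = 5.139 mg/L.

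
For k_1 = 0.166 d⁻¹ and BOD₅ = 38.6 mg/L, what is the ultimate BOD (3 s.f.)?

L₀ ≈ 68.4 mg/L

BOD₅ = L₀(1 − e^(−5k_1)) ⇒ L₀ = BOD₅ / (1 − e^(−5×0.166))
= 38.6 / (1 − 0.4360) = 38.6 / 0.5640 = 68.45 mg/L.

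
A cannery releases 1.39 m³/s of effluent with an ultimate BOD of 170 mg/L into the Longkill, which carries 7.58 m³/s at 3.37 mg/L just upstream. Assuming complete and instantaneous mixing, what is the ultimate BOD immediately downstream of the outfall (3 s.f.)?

Flow-weighted mixing: C = (Q_r C_r + Q_w C_w)/(Q_r + Q_w)
= (7.58×3.37 + 1.39×170)/(7.58 + 1.39) = 261.8/8.970 = 29.19 mg/L.

29.2 mg/L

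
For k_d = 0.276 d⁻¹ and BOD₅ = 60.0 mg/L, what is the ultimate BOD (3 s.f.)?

BOD₅ = L₀(1 − e^(−5k_d)) ⇒ L₀ = BOD₅ / (1 − e^(−5×0.276))
= 60.0 / (1 − 0.2516) = 60.0 / 0.7484 = 80.17 mg/L.

L₀ ≈ 80.2 mg/L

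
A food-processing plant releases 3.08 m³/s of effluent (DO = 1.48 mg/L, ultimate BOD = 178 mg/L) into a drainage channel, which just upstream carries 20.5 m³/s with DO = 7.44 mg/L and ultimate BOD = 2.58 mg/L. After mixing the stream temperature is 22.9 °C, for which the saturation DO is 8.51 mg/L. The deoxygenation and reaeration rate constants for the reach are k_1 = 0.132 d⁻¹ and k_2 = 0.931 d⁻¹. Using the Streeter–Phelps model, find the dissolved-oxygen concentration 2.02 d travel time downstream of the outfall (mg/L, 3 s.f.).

Mixed DO = (20.5×7.44 + 3.08×1.48)/(20.5+3.08) = 157.1/23.58 = 6.662 mg/L.
Mixed L₀ = (20.5×2.58 + 3.08×178)/(23.58) = 601.1/23.58 = 25.49 mg/L.
Initial deficit D₀ = C_s − DO₀ = 8.51 − 6.662 = 1.848 mg/L.
D(2.02) = [0.132×25.49/(0.931−0.132)](e^(−0.132×2.02) − e^(−0.931×2.02)) + 1.848 e^(−0.931×2.02)
= 4.212 × (0.7659 − 0.1525) + 1.848 × 0.1525 = 2.866 mg/L.
DO = 8.51 − 2.866 = 5.644 mg/L.

DO ≈ 5.64 mg/L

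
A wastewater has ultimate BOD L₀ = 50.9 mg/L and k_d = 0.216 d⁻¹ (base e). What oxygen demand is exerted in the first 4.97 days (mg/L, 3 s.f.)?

y_t = L₀(1 − e^(−k_d t)) = 50.9 × (1 − e^(−0.216×4.97))
= 50.9 × (1 − 0.3418) = 50.9 × 0.6582 = 33.50 mg/L.

y ≈ 33.5 mg/L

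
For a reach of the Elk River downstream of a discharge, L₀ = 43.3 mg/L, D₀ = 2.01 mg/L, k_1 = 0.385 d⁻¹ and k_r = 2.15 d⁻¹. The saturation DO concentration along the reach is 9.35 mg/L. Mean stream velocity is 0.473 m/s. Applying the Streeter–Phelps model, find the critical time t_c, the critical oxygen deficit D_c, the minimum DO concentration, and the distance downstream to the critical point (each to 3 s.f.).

With k_r/k_1 = 5.584 and 1 − D₀(k_r−k_1)/(k_1 L₀) = 0.7872,
t_c = ln(5.584 × 0.7872) / (2.15 − 0.385) = ln(4.396) / 1.765 = 1.481/1.765 = 0.8389 d.
L(t_c) = L₀ e^(−k_1 t_c) = 43.3 × 0.7240 = 31.35 mg/L, and at the critical point k_r D_c = k_1 L, so D_c = (0.385/2.15) × 31.35 = 5.614 mg/L.
Minimum DO = C_s − D_c = 9.35 − 5.614 = 3.736 mg/L.
x_c = v t_c = 0.473 m/s × 0.8389 d × 86400 s/d = 34280 m ≈ 34.3 km.

t_c ≈ 0.839 d; D_c ≈ 5.61 mg/L; min DO ≈ 3.74 mg/L; x_c ≈ 34.3 km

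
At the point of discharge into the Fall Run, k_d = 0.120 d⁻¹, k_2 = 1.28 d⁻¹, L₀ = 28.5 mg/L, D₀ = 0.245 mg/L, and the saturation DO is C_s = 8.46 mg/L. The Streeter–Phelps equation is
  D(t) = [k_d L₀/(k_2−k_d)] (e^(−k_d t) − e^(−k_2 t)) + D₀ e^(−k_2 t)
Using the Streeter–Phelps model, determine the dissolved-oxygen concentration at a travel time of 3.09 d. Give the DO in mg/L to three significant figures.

DO ≈ 6.48 mg/L

k_d L₀/(k_2−k_d) = 0.120×28.5/(1.28−0.120) = 3.420/1.160 = 2.948 mg/L.
e^(−k_d t) = e^(−0.120×3.090) = 0.6902; e^(−k_2 t) = e^(−1.28×3.090) = 0.01915.
D = 2.948 × (0.6902 − 0.01915) + 0.245 × 0.01915 = 1.978 + 0.004693 = 1.983 mg/L.
DO = C_s − D = 8.46 − 1.983 = 6.477 mg/L.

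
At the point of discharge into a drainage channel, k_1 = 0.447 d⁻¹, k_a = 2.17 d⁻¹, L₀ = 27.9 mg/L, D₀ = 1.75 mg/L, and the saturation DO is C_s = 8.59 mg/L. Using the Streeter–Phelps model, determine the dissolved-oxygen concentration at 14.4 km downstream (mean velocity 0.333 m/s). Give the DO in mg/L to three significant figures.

DO ≈ 4.66 mg/L

Travel time t = x/v = 14.4 km / (0.333 m/s) = 14400 m / 0.333 m/s = 43240 s = 0.5005 d.
k_1 L₀/(k_a−k_1) = 0.447×27.9/(2.17−0.447) = 12.47/1.723 = 7.238 mg/L.
e^(−k_1 t) = e^(−0.447×0.5005) = 0.7995; e^(−k_a t) = e^(−2.17×0.5005) = 0.3375.
D = 7.238 × (0.7995 − 0.3375) + 1.75 × 0.3375 = 3.344 + 0.5907 = 3.935 mg/L.
DO = C_s − D = 8.59 − 3.935 = 4.655 mg/L.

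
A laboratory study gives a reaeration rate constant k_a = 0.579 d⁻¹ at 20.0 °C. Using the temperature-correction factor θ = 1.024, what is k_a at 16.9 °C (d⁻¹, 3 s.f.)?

k_a ≈ 0.538 d⁻¹

k_a(T₂) = k_a(T₁) · θ^(T₂−T₁) = 0.579 × 1.024^(16.9−20.0)
= 0.579 × 1.024^-3.10 = 0.579 × 0.9291 = 0.5380 d⁻¹.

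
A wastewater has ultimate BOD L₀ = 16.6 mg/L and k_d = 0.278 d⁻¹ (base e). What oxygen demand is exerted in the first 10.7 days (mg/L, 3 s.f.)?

y_t = L₀(1 − e^(−k_d t)) = 16.6 × (1 − e^(−0.278×10.7))
= 16.6 × (1 − 0.05107) = 16.6 × 0.9489 = 15.75 mg/L.

y ≈ 15.8 mg/L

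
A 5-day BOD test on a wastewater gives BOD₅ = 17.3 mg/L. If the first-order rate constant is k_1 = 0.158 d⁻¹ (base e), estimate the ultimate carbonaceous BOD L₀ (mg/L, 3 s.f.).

L₀ ≈ 31.7 mg/L

BOD₅ = L₀(1 − e^(−5k_1)) ⇒ L₀ = BOD₅ / (1 − e^(−5×0.158))
= 17.3 / (1 − 0.4538) = 17.3 / 0.5462 = 31.68 mg/L.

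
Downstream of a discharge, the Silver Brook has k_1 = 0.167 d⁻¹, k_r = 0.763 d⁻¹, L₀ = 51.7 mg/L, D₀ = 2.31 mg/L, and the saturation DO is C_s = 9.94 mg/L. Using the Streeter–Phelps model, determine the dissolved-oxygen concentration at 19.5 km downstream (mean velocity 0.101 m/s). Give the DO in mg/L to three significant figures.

DO ≈ 2.18 mg/L

Travel time t = x/v = 19.5 km / (0.101 m/s) = 19500 m / 0.101 m/s = 193100 s = 2.235 d.
k_1 L₀/(k_r−k_1) = 0.167×51.7/(0.763−0.167) = 8.634/0.5960 = 14.49 mg/L.
e^(−k_1 t) = e^(−0.167×2.235) = 0.6885; e^(−k_r t) = e^(−0.763×2.235) = 0.1818.
D = 14.49 × (0.6885 − 0.1818) + 2.31 × 0.1818 = 7.341 + 0.4199 = 7.761 mg/L.
DO = C_s − D = 9.94 − 7.761 = 2.179 mg/L.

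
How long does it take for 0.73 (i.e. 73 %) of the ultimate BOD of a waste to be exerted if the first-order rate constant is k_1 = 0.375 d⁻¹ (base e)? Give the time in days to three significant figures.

t ≈ 3.49 d

y/L₀ = 1 − e^(−k_1 t) = 0.73 ⇒ e^(−k_1 t) = 0.270
t = −ln(0.270) / 0.375 = 1.309 / 0.375 = 3.492 d.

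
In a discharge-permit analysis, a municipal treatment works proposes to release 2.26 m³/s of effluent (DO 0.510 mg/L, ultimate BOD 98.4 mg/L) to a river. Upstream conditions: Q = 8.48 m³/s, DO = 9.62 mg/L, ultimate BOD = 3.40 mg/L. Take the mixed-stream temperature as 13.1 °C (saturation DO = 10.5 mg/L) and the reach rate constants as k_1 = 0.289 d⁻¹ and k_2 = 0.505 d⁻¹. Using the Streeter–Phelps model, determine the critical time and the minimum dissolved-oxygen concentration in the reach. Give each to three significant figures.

Mixed DO = (8.48×9.62 + 2.26×0.510)/(8.48+2.26) = 82.73/10.74 = 7.703 mg/L.
Mixed L₀ = (8.48×3.40 + 2.26×98.4)/(10.74) = 251.2/10.74 = 23.39 mg/L.
Initial deficit D₀ = C_s − DO₀ = 10.5 − 7.703 = 2.797 mg/L.
t_c = (1/0.2160) ln[(0.505/0.289)(1 − 2.797×0.2160/(0.289×23.39))] = 4.630 × ln(1.591) = 2.151 d.
D_c = (0.289/0.505) × 23.39 × e^(−0.289×2.151) = 0.5723 × 23.39 × 0.5371 = 7.190 mg/L.
Minimum DO = 10.5 − 7.190 = 3.310 mg/L.

t_c ≈ 2.15 d; minimum DO ≈ 3.31 mg/L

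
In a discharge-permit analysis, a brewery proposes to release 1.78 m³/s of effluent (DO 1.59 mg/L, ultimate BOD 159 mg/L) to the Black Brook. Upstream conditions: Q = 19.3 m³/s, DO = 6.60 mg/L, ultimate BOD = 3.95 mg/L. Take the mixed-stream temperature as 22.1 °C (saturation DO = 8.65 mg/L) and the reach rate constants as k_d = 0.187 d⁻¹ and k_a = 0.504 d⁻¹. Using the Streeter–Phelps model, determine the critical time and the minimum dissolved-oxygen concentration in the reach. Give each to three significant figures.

Mixed DO = (19.3×6.60 + 1.78×1.59)/(19.3+1.78) = 130.2/21.08 = 6.177 mg/L.
Mixed L₀ = (19.3×3.95 + 1.78×159)/(21.08) = 359.3/21.08 = 17.04 mg/L.
Initial deficit D₀ = C_s − DO₀ = 8.65 − 6.177 = 2.473 mg/L.
t_c = (1/0.3170) ln[(0.504/0.187)(1 − 2.473×0.3170/(0.187×17.04))] = 3.155 × ln(2.032) = 2.237 d.
D_c = (0.187/0.504) × 17.04 × e^(−0.187×2.237) = 0.3710 × 17.04 × 0.6582 = 4.162 mg/L.
Minimum DO = 8.65 − 4.162 = 4.488 mg/L.

t_c ≈ 2.24 d; minimum DO ≈ 4.49 mg/L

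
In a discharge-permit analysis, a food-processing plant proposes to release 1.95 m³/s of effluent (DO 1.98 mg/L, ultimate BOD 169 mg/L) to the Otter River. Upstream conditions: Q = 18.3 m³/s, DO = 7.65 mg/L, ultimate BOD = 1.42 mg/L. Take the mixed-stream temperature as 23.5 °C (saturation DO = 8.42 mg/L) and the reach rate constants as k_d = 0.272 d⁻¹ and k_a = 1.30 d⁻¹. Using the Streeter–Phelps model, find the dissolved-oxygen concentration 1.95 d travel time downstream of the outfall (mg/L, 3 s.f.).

DO ≈ 5.95 mg/L

Mixed DO = (18.3×7.65 + 1.95×1.98)/(18.3+1.95) = 143.9/20.25 = 7.104 mg/L.
Mixed L₀ = (18.3×1.42 + 1.95×169)/(20.25) = 355.5/20.25 = 17.56 mg/L.
Initial deficit D₀ = C_s − DO₀ = 8.42 − 7.104 = 1.316 mg/L.
D(1.95) = [0.272×17.56/(1.30−0.272)](e^(−0.272×1.95) − e^(−1.30×1.95)) + 1.316 e^(−1.30×1.95)
= 4.646 × (0.5884 − 0.07926) + 1.316 × 0.07926 = 2.469 mg/L.
DO = 8.42 − 2.469 = 5.951 mg/L.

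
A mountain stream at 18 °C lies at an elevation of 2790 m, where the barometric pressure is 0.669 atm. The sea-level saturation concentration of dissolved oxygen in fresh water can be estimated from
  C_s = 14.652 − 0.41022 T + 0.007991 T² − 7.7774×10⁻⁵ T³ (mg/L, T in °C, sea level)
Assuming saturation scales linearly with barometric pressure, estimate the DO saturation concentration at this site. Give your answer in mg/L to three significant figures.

At sea level: C_s = 14.652 − 0.41022×18 + 0.007991×18² − 7.7774×10⁻⁵×18³ = 9.404 mg/L.
Pressure correction: C_s' = 9.404 × 0.669 = 6.291 mg/L.

C_s ≈ 6.29 mg/L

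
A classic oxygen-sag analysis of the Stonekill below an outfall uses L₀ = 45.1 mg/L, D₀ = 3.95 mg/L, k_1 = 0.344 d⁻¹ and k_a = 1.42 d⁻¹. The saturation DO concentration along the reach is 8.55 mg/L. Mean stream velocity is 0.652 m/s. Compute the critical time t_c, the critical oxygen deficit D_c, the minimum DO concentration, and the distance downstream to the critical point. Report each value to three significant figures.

t_c ≈ 1.02 d; D_c ≈ 7.69 mg/L; min DO ≈ 0.858 mg/L; x_c ≈ 57.5 km

With k_a/k_1 = 4.128 and 1 − D₀(k_a−k_1)/(k_1 L₀) = 0.7260,
t_c = ln(4.128 × 0.7260) / (1.42 − 0.344) = ln(2.997) / 1.076 = 1.098/1.076 = 1.020 d.
L(t_c) = L₀ e^(−k_1 t_c) = 45.1 × 0.7040 = 31.75 mg/L, and at the critical point k_a D_c = k_1 L, so D_c = (0.344/1.42) × 31.75 = 7.692 mg/L.
Minimum DO = C_s − D_c = 8.55 − 7.692 = 0.8579 mg/L.
x_c = v t_c = 0.652 m/s × 1.020 d × 86400 s/d = 57470 m ≈ 57.5 km.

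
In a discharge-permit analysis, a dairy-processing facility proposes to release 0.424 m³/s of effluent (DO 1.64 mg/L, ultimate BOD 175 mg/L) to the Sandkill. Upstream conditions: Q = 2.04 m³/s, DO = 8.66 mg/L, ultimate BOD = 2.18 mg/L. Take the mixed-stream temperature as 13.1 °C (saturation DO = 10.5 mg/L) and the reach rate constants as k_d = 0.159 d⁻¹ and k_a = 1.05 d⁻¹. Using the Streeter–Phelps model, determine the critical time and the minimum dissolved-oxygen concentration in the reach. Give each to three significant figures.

Mixed DO = (2.04×8.66 + 0.424×1.64)/(2.04+0.424) = 18.36/2.464 = 7.452 mg/L.
Mixed L₀ = (2.04×2.18 + 0.424×175)/(2.464) = 78.65/2.464 = 31.92 mg/L.
Initial deficit D₀ = C_s − DO₀ = 10.5 − 7.452 = 3.048 mg/L.
t_c = (1/0.8910) ln[(1.05/0.159)(1 − 3.048×0.8910/(0.159×31.92))] = 1.122 × ln(3.070) = 1.259 d.
D_c = (0.159/1.05) × 31.92 × e^(−0.159×1.259) = 0.1514 × 31.92 × 0.8186 = 3.957 mg/L.
Minimum DO = 10.5 − 3.957 = 6.543 mg/L.

t_c ≈ 1.26 d; minimum DO ≈ 6.54 mg/L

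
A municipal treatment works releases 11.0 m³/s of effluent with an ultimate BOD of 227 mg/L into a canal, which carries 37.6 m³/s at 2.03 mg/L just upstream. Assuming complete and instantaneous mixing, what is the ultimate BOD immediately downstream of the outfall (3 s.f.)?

52.9 mg/L

Flow-weighted mixing: C = (Q_r C_r + Q_w C_w)/(Q_r + Q_w)
= (37.6×2.03 + 11.0×227)/(37.6 + 11.0) = 2573/48.60 = 52.95 mg/L.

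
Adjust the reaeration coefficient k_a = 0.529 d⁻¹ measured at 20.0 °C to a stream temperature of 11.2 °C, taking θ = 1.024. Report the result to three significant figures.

k_a ≈ 0.429 d⁻¹

k_a(T₂) = k_a(T₁) · θ^(T₂−T₁) = 0.529 × 1.024^(11.2−20.0)
= 0.529 × 1.024^-8.80 = 0.529 × 0.8116 = 0.4294 d⁻¹.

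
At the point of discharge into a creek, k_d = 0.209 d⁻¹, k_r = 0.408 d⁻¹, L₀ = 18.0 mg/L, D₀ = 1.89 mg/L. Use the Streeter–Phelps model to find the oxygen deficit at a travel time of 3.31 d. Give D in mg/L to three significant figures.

k_d L₀/(k_r−k_d) = 0.209×18.0/(0.408−0.209) = 3.762/0.1990 = 18.90 mg/L.
e^(−k_d t) = e^(−0.209×3.310) = 0.5007; e^(−k_r t) = e^(−0.408×3.310) = 0.2591.
D = 18.90 × (0.5007 − 0.2591) + 1.89 × 0.2591 = 4.567 + 0.4897 = 5.056 mg/L.

D ≈ 5.06 mg/L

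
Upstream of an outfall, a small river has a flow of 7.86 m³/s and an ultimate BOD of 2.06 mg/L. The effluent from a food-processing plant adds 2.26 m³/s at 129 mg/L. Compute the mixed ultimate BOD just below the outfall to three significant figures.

30.4 mg/L

Flow-weighted mixing: C = (Q_r C_r + Q_w C_w)/(Q_r + Q_w)
= (7.86×2.06 + 2.26×129)/(7.86 + 2.26) = 307.7/10.12 = 30.41 mg/L.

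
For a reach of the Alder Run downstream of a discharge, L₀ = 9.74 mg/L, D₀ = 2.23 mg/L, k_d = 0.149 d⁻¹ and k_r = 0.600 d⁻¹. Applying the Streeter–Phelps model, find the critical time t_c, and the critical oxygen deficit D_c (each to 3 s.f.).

t_c ≈ 0.470 d; D_c ≈ 2.26 mg/L

With k_r/k_d = 4.027 and 1 − D₀(k_r−k_d)/(k_d L₀) = 0.3070,
t_c = ln(4.027 × 0.3070) / (0.600 − 0.149) = ln(1.236) / 0.4510 = 0.2121/0.4510 = 0.4702 d.
D_c = (k_d/k_r) L₀ e^(−k_d t_c) = (0.149/0.600) × 9.74 × e^(−0.149×0.4702) = 0.2483 × 9.74 × 0.9323 = 2.255 mg/L.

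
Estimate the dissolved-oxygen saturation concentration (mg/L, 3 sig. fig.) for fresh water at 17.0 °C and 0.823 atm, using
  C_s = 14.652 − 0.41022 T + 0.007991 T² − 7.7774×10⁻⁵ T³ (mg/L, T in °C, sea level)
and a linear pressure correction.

C_s ≈ 7.91 mg/L

At sea level: C_s = 14.652 − 0.41022×17.0 + 0.007991×17.0² − 7.7774×10⁻⁵×17.0³ = 9.606 mg/L.
Pressure correction: C_s' = 9.606 × 0.823 = 7.905 mg/L.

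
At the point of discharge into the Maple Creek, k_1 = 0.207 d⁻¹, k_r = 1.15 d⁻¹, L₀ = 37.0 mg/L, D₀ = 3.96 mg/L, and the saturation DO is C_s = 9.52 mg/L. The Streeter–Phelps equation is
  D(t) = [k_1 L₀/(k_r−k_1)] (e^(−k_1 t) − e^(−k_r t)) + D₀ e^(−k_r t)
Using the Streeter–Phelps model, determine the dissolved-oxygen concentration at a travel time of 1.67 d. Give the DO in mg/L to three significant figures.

DO ≈ 4.38 mg/L

k_1 L₀/(k_r−k_1) = 0.207×37.0/(1.15−0.207) = 7.659/0.9430 = 8.122 mg/L.
e^(−k_1 t) = e^(−0.207×1.670) = 0.7077; e^(−k_r t) = e^(−1.15×1.670) = 0.1465.
D = 8.122 × (0.7077 − 0.1465) + 3.96 × 0.1465 = 4.558 + 0.5803 = 5.138 mg/L.
DO = C_s − D = 9.52 − 5.138 = 4.382 mg/L.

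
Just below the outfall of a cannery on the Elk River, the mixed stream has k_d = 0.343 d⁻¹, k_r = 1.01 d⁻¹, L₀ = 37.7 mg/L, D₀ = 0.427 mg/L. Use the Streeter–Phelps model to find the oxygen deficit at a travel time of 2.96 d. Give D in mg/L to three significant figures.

k_d L₀/(k_r−k_d) = 0.343×37.7/(1.01−0.343) = 12.93/0.6670 = 19.39 mg/L.
e^(−k_d t) = e^(−0.343×2.960) = 0.3623; e^(−k_r t) = e^(−1.01×2.960) = 0.05031.
D = 19.39 × (0.3623 − 0.05031) + 0.427 × 0.05031 = 6.049 + 0.02148 = 6.070 mg/L.

D ≈ 6.07 mg/L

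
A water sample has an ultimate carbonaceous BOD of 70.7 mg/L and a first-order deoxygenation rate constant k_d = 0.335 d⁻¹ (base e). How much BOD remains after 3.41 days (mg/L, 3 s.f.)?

L ≈ 22.6 mg/L

L_t = L₀ e^(−k_d t) = 70.7 × e^(−0.335×3.41) = 70.7 × 0.3191 = 22.56 mg/L.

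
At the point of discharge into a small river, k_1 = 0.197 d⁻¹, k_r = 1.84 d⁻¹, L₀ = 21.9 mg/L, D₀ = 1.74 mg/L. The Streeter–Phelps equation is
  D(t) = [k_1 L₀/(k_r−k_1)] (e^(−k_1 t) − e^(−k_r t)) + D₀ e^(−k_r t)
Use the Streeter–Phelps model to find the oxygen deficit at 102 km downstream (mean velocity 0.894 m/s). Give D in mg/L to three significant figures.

Travel time t = x/v = 102 km / (0.894 m/s) = 102000 m / 0.894 m/s = 114100 s = 1.321 d.
k_1 L₀/(k_r−k_1) = 0.197×21.9/(1.84−0.197) = 4.314/1.643 = 2.626 mg/L.
e^(−k_1 t) = e^(−0.197×1.321) = 0.7709; e^(−k_r t) = e^(−1.84×1.321) = 0.08806.
D = 2.626 × (0.7709 − 0.08806) + 1.74 × 0.08806 = 1.793 + 0.1532 = 1.946 mg/L.

D ≈ 1.95 mg/L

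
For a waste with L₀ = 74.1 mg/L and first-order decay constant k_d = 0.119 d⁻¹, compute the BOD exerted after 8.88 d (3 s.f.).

y_t = L₀(1 − e^(−k_d t)) = 74.1 × (1 − e^(−0.119×8.88))
= 74.1 × (1 − 0.3476) = 74.1 × 0.6524 = 48.34 mg/L.

y ≈ 48.3 mg/L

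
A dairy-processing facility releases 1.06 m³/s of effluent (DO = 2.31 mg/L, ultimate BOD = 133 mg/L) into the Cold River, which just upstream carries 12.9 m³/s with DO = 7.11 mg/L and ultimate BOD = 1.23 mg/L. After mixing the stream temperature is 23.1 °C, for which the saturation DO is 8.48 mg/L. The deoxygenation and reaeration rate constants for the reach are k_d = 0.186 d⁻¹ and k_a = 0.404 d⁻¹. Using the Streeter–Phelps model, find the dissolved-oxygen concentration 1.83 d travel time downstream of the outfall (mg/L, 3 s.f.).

Mixed DO = (12.9×7.11 + 1.06×2.31)/(12.9+1.06) = 94.17/13.96 = 6.746 mg/L.
Mixed L₀ = (12.9×1.23 + 1.06×133)/(13.96) = 156.8/13.96 = 11.24 mg/L.
Initial deficit D₀ = C_s − DO₀ = 8.48 − 6.746 = 1.734 mg/L.
D(1.83) = [0.186×11.24/(0.404−0.186)](e^(−0.186×1.83) − e^(−0.404×1.83)) + 1.734 e^(−0.404×1.83)
= 9.586 × (0.7115 − 0.4774) + 1.734 × 0.4774 = 3.072 mg/L.
DO = 8.48 − 3.072 = 5.408 mg/L.

DO ≈ 5.41 mg/L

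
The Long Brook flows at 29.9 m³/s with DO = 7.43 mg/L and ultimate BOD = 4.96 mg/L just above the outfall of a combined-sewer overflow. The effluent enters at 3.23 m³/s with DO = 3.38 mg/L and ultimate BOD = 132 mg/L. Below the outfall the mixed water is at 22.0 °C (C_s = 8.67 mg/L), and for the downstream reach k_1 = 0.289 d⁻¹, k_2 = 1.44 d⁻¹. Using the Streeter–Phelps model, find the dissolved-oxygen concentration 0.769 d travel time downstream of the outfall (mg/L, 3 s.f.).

Mixed DO = (29.9×7.43 + 3.23×3.38)/(29.9+3.23) = 233.1/33.13 = 7.035 mg/L.
Mixed L₀ = (29.9×4.96 + 3.23×132)/(33.13) = 574.7/33.13 = 17.35 mg/L.
Initial deficit D₀ = C_s − DO₀ = 8.67 − 7.035 = 1.635 mg/L.
D(0.769) = [0.289×17.35/(1.44−0.289)](e^(−0.289×0.769) − e^(−1.44×0.769)) + 1.635 e^(−1.44×0.769)
= 4.355 × (0.8007 − 0.3304) + 1.635 × 0.3304 = 2.588 mg/L.
DO = 8.67 − 2.588 = 6.082 mg/L.

DO ≈ 6.08 mg/L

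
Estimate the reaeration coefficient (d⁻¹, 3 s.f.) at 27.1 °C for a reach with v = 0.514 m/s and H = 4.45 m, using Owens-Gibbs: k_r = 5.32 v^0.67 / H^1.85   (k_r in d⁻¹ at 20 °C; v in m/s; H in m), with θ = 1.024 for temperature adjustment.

k_r ≈ 0.255 d⁻¹

k_r(20) = 5.32 × 0.514^0.67 / 4.45^1.85 = 5.32 × 0.6402 / 15.83 = 0.2152 d⁻¹.
k_r(27.1) = 0.2152 × 1.024^(27.1−20) = 0.2152 × 1.183 = 0.2546 d⁻¹.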